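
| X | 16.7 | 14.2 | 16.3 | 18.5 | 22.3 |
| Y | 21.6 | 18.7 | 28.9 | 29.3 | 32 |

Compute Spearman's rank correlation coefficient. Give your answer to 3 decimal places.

Rank X: 3, 1, 2, 4, 5
Rank Y: 2, 1, 3, 4, 5
d = rank(X) − rank(Y): 1, 0, -1, 0, 0; Σd² = 2
ρ = 1 − 6Σd² / [n(n²−1)] = 1 − 6×2 / (5×24) = 1 − 12/120 ≈ 0.900

0.900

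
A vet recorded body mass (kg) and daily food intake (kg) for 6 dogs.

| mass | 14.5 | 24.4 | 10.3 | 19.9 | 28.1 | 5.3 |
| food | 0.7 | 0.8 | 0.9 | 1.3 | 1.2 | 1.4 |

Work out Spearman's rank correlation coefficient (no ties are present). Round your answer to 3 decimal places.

-0.257

Rank mass: 3, 5, 2, 4, 6, 1
Rank food: 1, 2, 3, 5, 4, 6
d = rank(mass) − rank(food): 2, 3, -1, -1, 2, -5; Σd² = 44
ρ = 1 − 6Σd² / [n(n²−1)] = 1 − 6×44 / (6×35) = 1 − 264/210 ≈ -0.257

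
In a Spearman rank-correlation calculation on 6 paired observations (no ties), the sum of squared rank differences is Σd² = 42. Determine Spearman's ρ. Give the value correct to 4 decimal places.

-0.2000

ρ = 1 − 6Σd² / [n(n²−1)] = 1 − 6×42 / (6×35)
  = 1 − 252/210 = 1 − 1.20000 ≈ -0.2000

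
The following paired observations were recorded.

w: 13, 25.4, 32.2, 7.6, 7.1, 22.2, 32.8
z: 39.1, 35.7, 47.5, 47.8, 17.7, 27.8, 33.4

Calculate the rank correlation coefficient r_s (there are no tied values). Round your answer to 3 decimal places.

Rank w: 3, 5, 6, 2, 1, 4, 7
Rank z: 5, 4, 6, 7, 1, 2, 3
d = rank(w) − rank(z): -2, 1, 0, -5, 0, 2, 4; Σd² = 50
ρ = 1 − 6Σd² / [n(n²−1)] = 1 − 6×50 / (7×48) = 1 − 300/336 ≈ 0.107

0.107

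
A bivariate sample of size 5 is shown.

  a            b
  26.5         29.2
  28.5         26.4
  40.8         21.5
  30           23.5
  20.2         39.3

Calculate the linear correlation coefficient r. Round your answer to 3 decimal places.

-0.877

n = 5, Σa = 146, Σb = 139.9, Σa² = 4487.18, Σb² = 4108.59, Σab = 3902.26
nΣab − ΣaΣb = 19511.3 − 20425.4 = -914.1
nΣa² − (Σa)² = 22435.9 − 21316 = 1119.9; nΣb² − (Σb)² = 20542.95 − 19572.01 = 970.94
r = -914.1 / √(1119.9 × 970.94) = -914.1 / 1042.7635 ≈ -0.877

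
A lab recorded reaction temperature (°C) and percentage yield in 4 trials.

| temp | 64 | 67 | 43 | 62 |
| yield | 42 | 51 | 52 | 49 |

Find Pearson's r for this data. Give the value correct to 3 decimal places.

n = 4, Σx = 236, Σy = 194, Σx² = 14278, Σy² = 9470, Σxy = 11379
nΣxy − ΣxΣy = 45516 − 45784 = -268
nΣx² − (Σx)² = 57112 − 55696 = 1416; nΣy² − (Σy)² = 37880 − 37636 = 244
r = -268 / √(1416 × 244) = -268 / 587.7959 ≈ -0.456

-0.456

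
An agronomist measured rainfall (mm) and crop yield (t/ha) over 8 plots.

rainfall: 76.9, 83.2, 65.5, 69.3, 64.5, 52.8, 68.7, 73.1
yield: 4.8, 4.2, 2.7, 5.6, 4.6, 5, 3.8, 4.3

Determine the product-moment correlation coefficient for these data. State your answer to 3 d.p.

-0.076

n = 8, Σx = 554, Σy = 35, Σx² = 38939.98, Σy² = 158.42, Σxy = 2419.58
nΣxy − ΣxΣy = 19356.64 − 19390 = -33.36
nΣx² − (Σx)² = 311519.84 − 306916 = 4603.84; nΣy² − (Σy)² = 1267.36 − 1225 = 42.36
r = -33.36 / √(4603.84 × 42.36) = -33.36 / 441.6092 ≈ -0.076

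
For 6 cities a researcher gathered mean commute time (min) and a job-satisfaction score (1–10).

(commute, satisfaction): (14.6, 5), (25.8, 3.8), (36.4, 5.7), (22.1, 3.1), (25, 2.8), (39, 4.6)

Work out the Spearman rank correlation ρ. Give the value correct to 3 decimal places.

Rank commute: 1, 4, 5, 2, 3, 6
Rank satisfaction: 5, 3, 6, 2, 1, 4
d = rank(commute) − rank(satisfaction): -4, 1, -1, 0, 2, 2; Σd² = 26
ρ = 1 − 6Σd² / [n(n²−1)] = 1 − 6×26 / (6×35) = 1 − 156/210 ≈ 0.257

0.257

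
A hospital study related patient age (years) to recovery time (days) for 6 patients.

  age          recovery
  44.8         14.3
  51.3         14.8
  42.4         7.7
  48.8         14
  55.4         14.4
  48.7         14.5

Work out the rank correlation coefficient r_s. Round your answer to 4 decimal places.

Rank age: 2, 5, 1, 4, 6, 3
Rank recovery: 3, 6, 1, 2, 4, 5
d = rank(age) − rank(recovery): -1, -1, 0, 2, 2, -2; Σd² = 14
ρ = 1 − 6Σd² / [n(n²−1)] = 1 − 6×14 / (6×35) = 1 − 84/210 ≈ 0.6000

0.6000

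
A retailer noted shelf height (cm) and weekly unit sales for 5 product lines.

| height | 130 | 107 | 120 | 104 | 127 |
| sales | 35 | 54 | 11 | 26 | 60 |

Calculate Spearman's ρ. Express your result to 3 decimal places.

0.300

Rank height: 5, 2, 3, 1, 4
Rank sales: 3, 4, 1, 2, 5
d = rank(height) − rank(sales): 2, -2, 2, -1, -1; Σd² = 14
ρ = 1 − 6Σd² / [n(n²−1)] = 1 − 6×14 / (5×24) = 1 − 84/120 ≈ 0.300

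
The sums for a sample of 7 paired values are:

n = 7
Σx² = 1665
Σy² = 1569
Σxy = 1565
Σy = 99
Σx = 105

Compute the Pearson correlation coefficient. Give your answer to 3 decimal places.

r = (nΣxy − ΣxΣy) / √[(nΣx² − (Σx)²)(nΣy² − (Σy)²)]
Numerator: 7×1565 − 105×99 = 560
Denominator: √[(11655 − 11025)(10983 − 9801)] = √[630 × 1182] = 862.9368
r = 560 / 862.9368 ≈ 0.649

0.649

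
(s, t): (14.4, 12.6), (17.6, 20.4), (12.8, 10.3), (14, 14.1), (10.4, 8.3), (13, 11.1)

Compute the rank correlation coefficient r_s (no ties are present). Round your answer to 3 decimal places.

Rank s: 5, 6, 2, 4, 1, 3
Rank t: 4, 6, 2, 5, 1, 3
d = rank(s) − rank(t): 1, 0, 0, -1, 0, 0; Σd² = 2
ρ = 1 − 6Σd² / [n(n²−1)] = 1 − 6×2 / (6×35) = 1 − 12/210 ≈ 0.943

0.943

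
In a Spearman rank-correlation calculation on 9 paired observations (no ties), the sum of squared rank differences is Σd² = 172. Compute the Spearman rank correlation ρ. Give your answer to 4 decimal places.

ρ = 1 − 6Σd² / [n(n²−1)] = 1 − 6×172 / (9×80)
  = 1 − 1032/720 = 1 − 1.43333 ≈ -0.4333

-0.4333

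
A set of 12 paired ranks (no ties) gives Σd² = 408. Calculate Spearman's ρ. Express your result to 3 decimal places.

-0.427

ρ = 1 − 6Σd² / [n(n²−1)] = 1 − 6×408 / (12×143)
  = 1 − 2448/1716 = 1 − 1.4266 ≈ -0.427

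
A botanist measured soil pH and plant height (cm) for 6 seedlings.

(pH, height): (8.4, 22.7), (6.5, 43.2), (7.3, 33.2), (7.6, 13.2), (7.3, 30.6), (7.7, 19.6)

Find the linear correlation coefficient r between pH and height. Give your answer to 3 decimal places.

-0.744

n = 6, Σx = 44.8, Σy = 162.5, Σx² = 336.44, Σy² = 4978.53, Σxy = 1188.46
nΣxy − ΣxΣy = 7130.76 − 7280 = -149.24
nΣx² − (Σx)² = 2018.64 − 2007.04 = 11.6; nΣy² − (Σy)² = 29871.18 − 26406.25 = 3464.93
r = -149.24 / √(11.6 × 3464.93) = -149.24 / 200.4824 ≈ -0.744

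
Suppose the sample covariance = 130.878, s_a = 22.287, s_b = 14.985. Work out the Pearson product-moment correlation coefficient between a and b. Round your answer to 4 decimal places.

r = Cov(a,b) / (s_a · s_b) = 130.878 / (22.287 × 14.985)
  = 130.878 / 333.9707 ≈ 0.3919

0.3919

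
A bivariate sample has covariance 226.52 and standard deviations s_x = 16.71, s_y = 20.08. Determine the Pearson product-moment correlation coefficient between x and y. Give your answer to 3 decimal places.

r = Cov(x,y) / (s_x · s_y) = 226.52 / (16.71 × 20.08)
  = 226.52 / 335.5368 ≈ 0.675

0.675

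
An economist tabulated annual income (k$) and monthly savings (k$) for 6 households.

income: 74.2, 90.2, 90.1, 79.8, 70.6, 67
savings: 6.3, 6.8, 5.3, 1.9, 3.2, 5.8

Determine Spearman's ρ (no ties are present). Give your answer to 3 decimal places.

0.257

Rank income: 3, 6, 5, 4, 2, 1
Rank savings: 5, 6, 3, 1, 2, 4
d = rank(income) − rank(savings): -2, 0, 2, 3, 0, -3; Σd² = 26
ρ = 1 − 6Σd² / [n(n²−1)] = 1 − 6×26 / (6×35) = 1 − 156/210 ≈ 0.257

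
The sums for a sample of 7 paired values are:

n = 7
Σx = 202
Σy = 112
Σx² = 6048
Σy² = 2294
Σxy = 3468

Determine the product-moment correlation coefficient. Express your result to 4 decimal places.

0.7120

r = (nΣxy − ΣxΣy) / √[(nΣx² − (Σx)²)(nΣy² − (Σy)²)]
Numerator: 7×3468 − 202×112 = 1652
Denominator: √[(42336 − 40804)(16058 − 12544)] = √[1532 × 3514] = 2320.2259
r = 1652 / 2320.2259 ≈ 0.7120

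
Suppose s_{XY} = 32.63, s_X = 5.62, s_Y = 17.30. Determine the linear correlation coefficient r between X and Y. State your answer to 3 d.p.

0.336

r = Cov(X,Y) / (s_X · s_Y) = 32.63 / (5.62 × 17.30)
  = 32.63 / 97.2260 ≈ 0.336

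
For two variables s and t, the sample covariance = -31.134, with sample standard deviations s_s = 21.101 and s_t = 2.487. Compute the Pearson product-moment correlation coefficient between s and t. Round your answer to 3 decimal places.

r = Cov(s,t) / (s_s · s_t) = -31.134 / (21.101 × 2.487)
  = -31.134 / 52.4782 ≈ -0.593

-0.593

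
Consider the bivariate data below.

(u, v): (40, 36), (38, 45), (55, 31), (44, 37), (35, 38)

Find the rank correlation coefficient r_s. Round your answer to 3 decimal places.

Rank u: 3, 2, 5, 4, 1
Rank v: 2, 5, 1, 3, 4
d = rank(u) − rank(v): 1, -3, 4, 1, -3; Σd² = 36
ρ = 1 − 6Σd² / [n(n²−1)] = 1 − 6×36 / (5×24) = 1 − 216/120 ≈ -0.800

-0.800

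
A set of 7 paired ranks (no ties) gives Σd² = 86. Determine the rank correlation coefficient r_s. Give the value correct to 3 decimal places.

ρ = 1 − 6Σd² / [n(n²−1)] = 1 − 6×86 / (7×48)
  = 1 − 516/336 = 1 − 1.5357 ≈ -0.536

-0.536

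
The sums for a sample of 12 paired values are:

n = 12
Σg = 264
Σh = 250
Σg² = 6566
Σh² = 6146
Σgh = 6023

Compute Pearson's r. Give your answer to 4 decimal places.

0.6204

r = (nΣgh − ΣgΣh) / √[(nΣg² − (Σg)²)(nΣh² − (Σh)²)]
Numerator: 12×6023 − 264×250 = 6276
Denominator: √[(78792 − 69696)(73752 − 62500)] = √[9096 × 11252] = 10116.7283
r = 6276 / 10116.7283 ≈ 0.6204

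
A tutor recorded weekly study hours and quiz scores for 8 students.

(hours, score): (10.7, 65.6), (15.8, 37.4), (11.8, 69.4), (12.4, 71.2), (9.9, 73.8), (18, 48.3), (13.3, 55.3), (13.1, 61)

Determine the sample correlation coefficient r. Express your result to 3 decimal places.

-0.842

n = 8, Σx = 105, Σy = 482, Σx² = 1427.64, Σy² = 30146.34, Σxy = 6129.25
nΣxy − ΣxΣy = 49034 − 50610 = -1576
nΣx² − (Σx)² = 11421.12 − 11025 = 396.12; nΣy² − (Σy)² = 241170.72 − 232324 = 8846.72
r = -1576 / √(396.12 × 8846.72) = -1576 / 1871.9943 ≈ -0.842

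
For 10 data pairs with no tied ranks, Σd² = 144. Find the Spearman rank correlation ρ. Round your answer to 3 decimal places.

ρ = 1 − 6Σd² / [n(n²−1)] = 1 − 6×144 / (10×99)
  = 1 − 864/990 = 1 − 0.8727 ≈ 0.127

0.127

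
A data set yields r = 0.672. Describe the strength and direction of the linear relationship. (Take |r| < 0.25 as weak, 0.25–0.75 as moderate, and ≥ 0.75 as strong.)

moderate positive

r = 0.672 > 0 so the relationship is positive.
|r| = 0.672, which falls in the moderate range.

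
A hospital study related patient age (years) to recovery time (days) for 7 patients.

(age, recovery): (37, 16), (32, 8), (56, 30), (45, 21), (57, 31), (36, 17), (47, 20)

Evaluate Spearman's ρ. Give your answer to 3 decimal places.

0.929

Rank age: 3, 1, 6, 4, 7, 2, 5
Rank recovery: 2, 1, 6, 5, 7, 3, 4
d = rank(age) − rank(recovery): 1, 0, 0, -1, 0, -1, 1; Σd² = 4
ρ = 1 − 6Σd² / [n(n²−1)] = 1 − 6×4 / (7×48) = 1 − 24/336 ≈ 0.929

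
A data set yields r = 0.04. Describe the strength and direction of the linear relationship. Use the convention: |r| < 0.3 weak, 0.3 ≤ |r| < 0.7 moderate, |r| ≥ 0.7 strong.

weak positive

r = 0.04 > 0 so the relationship is positive.
|r| = 0.04, which falls in the weak range.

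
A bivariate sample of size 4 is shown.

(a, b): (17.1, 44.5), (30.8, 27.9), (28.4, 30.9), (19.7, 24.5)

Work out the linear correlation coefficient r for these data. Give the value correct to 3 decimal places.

n = 4, Σa = 96, Σb = 127.8, Σa² = 2435.7, Σb² = 4313.72, Σab = 2980.48
nΣab − ΣaΣb = 11921.92 − 12268.8 = -346.88
nΣa² − (Σa)² = 9742.8 − 9216 = 526.8; nΣb² − (Σb)² = 17254.88 − 16332.84 = 922.04
r = -346.88 / √(526.8 × 922.04) = -346.88 / 696.9438 ≈ -0.498

-0.498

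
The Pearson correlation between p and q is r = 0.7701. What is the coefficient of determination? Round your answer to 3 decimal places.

r² = (0.7701)² = 0.593

0.593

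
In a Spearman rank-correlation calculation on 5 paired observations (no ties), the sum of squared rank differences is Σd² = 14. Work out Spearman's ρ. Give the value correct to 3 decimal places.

0.300

ρ = 1 − 6Σd² / [n(n²−1)] = 1 − 6×14 / (5×24)
  = 1 − 84/120 = 1 − 0.7000 ≈ 0.300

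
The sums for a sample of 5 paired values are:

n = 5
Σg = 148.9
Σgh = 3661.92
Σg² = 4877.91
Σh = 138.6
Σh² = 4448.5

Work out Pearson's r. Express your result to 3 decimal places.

-0.898

r = (nΣgh − ΣgΣh) / √[(nΣg² − (Σg)²)(nΣh² − (Σh)²)]
Numerator: 5×3661.92 − 148.9×138.6 = -2327.94
Denominator: √[(24389.55 − 22171.21)(22242.5 − 19209.96)] = √[2218.34 × 3032.54] = 2593.6856
r = -2327.94 / 2593.6856 ≈ -0.898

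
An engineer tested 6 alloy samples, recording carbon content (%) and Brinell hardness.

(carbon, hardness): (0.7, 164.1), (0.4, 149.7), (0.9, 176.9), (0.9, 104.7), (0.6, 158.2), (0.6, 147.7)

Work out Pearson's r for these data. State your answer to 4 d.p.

-0.1736

n = 6, Σx = 4.1, Σy = 901.3, Σx² = 2.99, Σy² = 138437.13, Σxy = 611.73
nΣxy − ΣxΣy = 3670.38 − 3695.33 = -24.95
nΣx² − (Σx)² = 17.94 − 16.81 = 1.13; nΣy² − (Σy)² = 830622.78 − 812341.69 = 18281.09
r = -24.95 / √(1.13 × 18281.09) = -24.95 / 143.7276 ≈ -0.1736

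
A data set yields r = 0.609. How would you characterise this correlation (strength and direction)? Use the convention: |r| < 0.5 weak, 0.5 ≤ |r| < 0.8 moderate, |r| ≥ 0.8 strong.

r = 0.609 > 0 so the relationship is positive.
|r| = 0.609, which falls in the moderate range.

moderate positive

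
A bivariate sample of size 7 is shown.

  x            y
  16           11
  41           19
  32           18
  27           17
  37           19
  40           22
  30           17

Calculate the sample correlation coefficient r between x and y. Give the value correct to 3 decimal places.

n = 7, Σx = 223, Σy = 123, Σx² = 7559, Σy² = 2229, Σxy = 4083
nΣxy − ΣxΣy = 28581 − 27429 = 1152
nΣx² − (Σx)² = 52913 − 49729 = 3184; nΣy² − (Σy)² = 15603 − 15129 = 474
r = 1152 / √(3184 × 474) = 1152 / 1228.5015 ≈ 0.938

0.938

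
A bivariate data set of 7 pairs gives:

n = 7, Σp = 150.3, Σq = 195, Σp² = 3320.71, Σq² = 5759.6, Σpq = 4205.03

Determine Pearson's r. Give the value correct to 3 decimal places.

r = (nΣpq − ΣpΣq) / √[(nΣp² − (Σp)²)(nΣq² − (Σq)²)]
Numerator: 7×4205.03 − 150.3×195 = 126.71
Denominator: √[(23244.97 − 22590.09)(40317.2 − 38025)] = √[654.88 × 2292.2] = 1225.2004
r = 126.71 / 1225.2004 ≈ 0.103

0.103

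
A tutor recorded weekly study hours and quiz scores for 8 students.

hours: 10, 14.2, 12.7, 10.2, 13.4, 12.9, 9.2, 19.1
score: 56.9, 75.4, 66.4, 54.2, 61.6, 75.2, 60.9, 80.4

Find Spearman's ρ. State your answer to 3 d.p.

0.833

Rank hours: 2, 7, 4, 3, 6, 5, 1, 8
Rank score: 2, 7, 5, 1, 4, 6, 3, 8
d = rank(hours) − rank(score): 0, 0, -1, 2, 2, -1, -2, 0; Σd² = 14
ρ = 1 − 6Σd² / [n(n²−1)] = 1 − 6×14 / (8×63) = 1 − 84/504 ≈ 0.833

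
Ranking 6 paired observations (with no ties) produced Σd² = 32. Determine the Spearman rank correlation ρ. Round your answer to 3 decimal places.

ρ = 1 − 6Σd² / [n(n²−1)] = 1 − 6×32 / (6×35)
  = 1 − 192/210 = 1 − 0.9143 ≈ 0.086

0.086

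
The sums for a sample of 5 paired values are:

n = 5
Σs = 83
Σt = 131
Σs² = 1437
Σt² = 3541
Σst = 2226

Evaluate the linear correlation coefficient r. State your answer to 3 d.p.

0.640

r = (nΣst − ΣsΣt) / √[(nΣs² − (Σs)²)(nΣt² − (Σt)²)]
Numerator: 5×2226 − 83×131 = 257
Denominator: √[(7185 − 6889)(17705 − 17161)] = √[296 × 544] = 401.2780
r = 257 / 401.2780 ≈ 0.640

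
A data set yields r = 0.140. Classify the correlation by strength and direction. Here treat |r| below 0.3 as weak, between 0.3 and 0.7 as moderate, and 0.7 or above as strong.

weak positive

r = 0.140 > 0 so the relationship is positive.
|r| = 0.140, which falls in the weak range.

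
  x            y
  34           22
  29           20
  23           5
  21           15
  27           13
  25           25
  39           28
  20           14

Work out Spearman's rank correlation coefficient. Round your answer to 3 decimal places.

Rank x: 7, 6, 3, 2, 5, 4, 8, 1
Rank y: 6, 5, 1, 4, 2, 7, 8, 3
d = rank(x) − rank(y): 1, 1, 2, -2, 3, -3, 0, -2; Σd² = 32
ρ = 1 − 6Σd² / [n(n²−1)] = 1 − 6×32 / (8×63) = 1 − 192/504 ≈ 0.619

0.619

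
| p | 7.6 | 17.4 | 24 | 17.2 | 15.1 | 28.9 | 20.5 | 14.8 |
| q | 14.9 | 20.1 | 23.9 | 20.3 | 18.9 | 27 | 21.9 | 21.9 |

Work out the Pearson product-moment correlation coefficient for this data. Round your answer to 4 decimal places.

n = 8, Σp = 145.5, Σq = 168.9, Σp² = 2934.87, Σq² = 3654.75, Σpq = 3224.5
nΣpq − ΣpΣq = 25796 − 24574.95 = 1221.05
nΣp² − (Σp)² = 23478.96 − 21170.25 = 2308.71; nΣq² − (Σq)² = 29238 − 28527.21 = 710.79
r = 1221.05 / √(2308.71 × 710.79) = 1221.05 / 1281.0183 ≈ 0.9532

0.9532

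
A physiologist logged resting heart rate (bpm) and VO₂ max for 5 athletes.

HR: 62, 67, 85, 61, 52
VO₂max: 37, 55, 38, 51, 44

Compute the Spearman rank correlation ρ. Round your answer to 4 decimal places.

Rank HR: 3, 4, 5, 2, 1
Rank VO₂max: 1, 5, 2, 4, 3
d = rank(HR) − rank(VO₂max): 2, -1, 3, -2, -2; Σd² = 22
ρ = 1 − 6Σd² / [n(n²−1)] = 1 − 6×22 / (5×24) = 1 − 132/120 ≈ -0.1000

-0.1000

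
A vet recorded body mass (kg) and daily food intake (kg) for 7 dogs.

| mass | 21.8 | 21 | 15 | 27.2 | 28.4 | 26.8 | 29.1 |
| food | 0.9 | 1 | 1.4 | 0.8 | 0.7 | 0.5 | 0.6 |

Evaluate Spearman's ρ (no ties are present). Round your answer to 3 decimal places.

Rank mass: 3, 2, 1, 5, 6, 4, 7
Rank food: 5, 6, 7, 4, 3, 1, 2
d = rank(mass) − rank(food): -2, -4, -6, 1, 3, 3, 5; Σd² = 100
ρ = 1 − 6Σd² / [n(n²−1)] = 1 − 6×100 / (7×48) = 1 − 600/336 ≈ -0.786

-0.786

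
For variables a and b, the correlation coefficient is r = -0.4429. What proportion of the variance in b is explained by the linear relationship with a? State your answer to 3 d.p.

r² = (-0.4429)² = 0.196

0.196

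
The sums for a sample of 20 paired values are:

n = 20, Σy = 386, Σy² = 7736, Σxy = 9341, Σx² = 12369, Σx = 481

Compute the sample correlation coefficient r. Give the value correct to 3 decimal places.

r = (nΣxy − ΣxΣy) / √[(nΣx² − (Σx)²)(nΣy² − (Σy)²)]
Numerator: 20×9341 − 481×386 = 1154
Denominator: √[(247380 − 231361)(154720 − 148996)] = √[16019 × 5724] = 9575.6335
r = 1154 / 9575.6335 ≈ 0.121

0.121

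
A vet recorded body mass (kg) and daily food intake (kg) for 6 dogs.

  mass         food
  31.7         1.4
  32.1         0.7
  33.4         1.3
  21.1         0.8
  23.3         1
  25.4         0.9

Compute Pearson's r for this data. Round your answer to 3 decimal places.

0.485

n = 6, Σx = 167, Σy = 6.1, Σx² = 4784.12, Σy² = 6.59, Σxy = 173.31
nΣxy − ΣxΣy = 1039.86 − 1018.7 = 21.16
nΣx² − (Σx)² = 28704.72 − 27889 = 815.72; nΣy² − (Σy)² = 39.54 − 37.21 = 2.33
r = 21.16 / √(815.72 × 2.33) = 21.16 / 43.5962 ≈ 0.485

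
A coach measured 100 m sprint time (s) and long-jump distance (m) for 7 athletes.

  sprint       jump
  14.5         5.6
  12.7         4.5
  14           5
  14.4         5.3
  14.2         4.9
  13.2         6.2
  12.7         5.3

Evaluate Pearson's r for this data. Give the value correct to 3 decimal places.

n = 7, Σx = 95.7, Σy = 36.8, Σx² = 1312.07, Σy² = 195.24, Σxy = 503.4
nΣxy − ΣxΣy = 3523.8 − 3521.76 = 2.04
nΣx² − (Σx)² = 9184.49 − 9158.49 = 26; nΣy² − (Σy)² = 1366.68 − 1354.24 = 12.44
r = 2.04 / √(26 × 12.44) = 2.04 / 17.9844 ≈ 0.113

0.113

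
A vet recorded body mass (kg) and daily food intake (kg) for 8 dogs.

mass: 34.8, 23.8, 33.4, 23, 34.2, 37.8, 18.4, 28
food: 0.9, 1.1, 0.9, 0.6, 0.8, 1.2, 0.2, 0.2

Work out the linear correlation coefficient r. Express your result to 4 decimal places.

0.6151

n = 8, Σx = 233.4, Σy = 5.9, Σx² = 7143.08, Σy² = 5.35, Σxy = 183.36
nΣxy − ΣxΣy = 1466.88 − 1377.06 = 89.82
nΣx² − (Σx)² = 57144.64 − 54475.56 = 2669.08; nΣy² − (Σy)² = 42.8 − 34.81 = 7.99
r = 89.82 / √(2669.08 × 7.99) = 89.82 / 146.0341 ≈ 0.6151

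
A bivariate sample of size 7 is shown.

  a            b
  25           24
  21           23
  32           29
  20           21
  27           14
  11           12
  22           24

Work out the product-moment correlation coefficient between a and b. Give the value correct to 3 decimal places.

0.640

n = 7, Σa = 158, Σb = 147, Σa² = 3824, Σb² = 3303, Σab = 3469
nΣab − ΣaΣb = 24283 − 23226 = 1057
nΣa² − (Σa)² = 26768 − 24964 = 1804; nΣb² − (Σb)² = 23121 − 21609 = 1512
r = 1057 / √(1804 × 1512) = 1057 / 1651.5593 ≈ 0.640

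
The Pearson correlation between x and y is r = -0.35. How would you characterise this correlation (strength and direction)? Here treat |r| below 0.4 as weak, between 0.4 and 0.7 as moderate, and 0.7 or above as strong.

r = -0.35 < 0 so the relationship is negative.
|r| = 0.35, which falls in the weak range.

weak negative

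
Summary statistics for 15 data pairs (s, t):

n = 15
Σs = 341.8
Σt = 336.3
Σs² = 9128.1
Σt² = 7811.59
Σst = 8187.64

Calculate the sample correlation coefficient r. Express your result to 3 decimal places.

0.869

r = (nΣst − ΣsΣt) / √[(nΣs² − (Σs)²)(nΣt² − (Σt)²)]
Numerator: 15×8187.64 − 341.8×336.3 = 7867.26
Denominator: √[(136921.5 − 116827.24)(117173.85 − 113097.69)] = √[20094.26 × 4076.16] = 9050.2718
r = 7867.26 / 9050.2718 ≈ 0.869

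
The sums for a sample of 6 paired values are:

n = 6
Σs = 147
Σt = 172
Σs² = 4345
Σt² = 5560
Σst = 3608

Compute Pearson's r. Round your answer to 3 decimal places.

r = (nΣst − ΣsΣt) / √[(nΣs² − (Σs)²)(nΣt² − (Σt)²)]
Numerator: 6×3608 − 147×172 = -3636
Denominator: √[(26070 − 21609)(33360 − 29584)] = √[4461 × 3776] = 4104.2339
r = -3636 / 4104.2339 ≈ -0.886

-0.886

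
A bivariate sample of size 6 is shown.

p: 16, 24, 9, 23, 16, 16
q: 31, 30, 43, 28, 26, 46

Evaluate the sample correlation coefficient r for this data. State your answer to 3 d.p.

-0.595

n = 6, Σp = 104, Σq = 204, Σp² = 1954, Σq² = 7286, Σpq = 3399
nΣpq − ΣpΣq = 20394 − 21216 = -822
nΣp² − (Σp)² = 11724 − 10816 = 908; nΣq² − (Σq)² = 43716 − 41616 = 2100
r = -822 / √(908 × 2100) = -822 / 1380.8693 ≈ -0.595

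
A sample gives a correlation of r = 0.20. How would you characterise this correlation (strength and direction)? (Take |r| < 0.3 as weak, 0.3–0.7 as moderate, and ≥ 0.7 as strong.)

r = 0.20 > 0 so the relationship is positive.
|r| = 0.20, which falls in the weak range.

weak positive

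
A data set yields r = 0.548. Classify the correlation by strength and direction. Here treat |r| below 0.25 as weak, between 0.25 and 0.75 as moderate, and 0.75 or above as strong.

moderate positive

r = 0.548 > 0 so the relationship is positive.
|r| = 0.548, which falls in the moderate range.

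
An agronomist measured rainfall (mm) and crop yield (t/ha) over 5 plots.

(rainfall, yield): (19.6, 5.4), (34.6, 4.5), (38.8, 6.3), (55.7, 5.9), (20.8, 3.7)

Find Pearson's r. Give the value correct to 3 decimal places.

n = 5, Σx = 169.5, Σy = 25.8, Σx² = 6621.89, Σy² = 137.6, Σxy = 911.57
nΣxy − ΣxΣy = 4557.85 − 4373.1 = 184.75
nΣx² − (Σx)² = 33109.45 − 28730.25 = 4379.2; nΣy² − (Σy)² = 688 − 665.64 = 22.36
r = 184.75 / √(4379.2 × 22.36) = 184.75 / 312.9200 ≈ 0.590

0.590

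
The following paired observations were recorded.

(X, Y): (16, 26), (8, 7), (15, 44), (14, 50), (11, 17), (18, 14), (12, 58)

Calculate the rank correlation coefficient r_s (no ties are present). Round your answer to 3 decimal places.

Rank X: 6, 1, 5, 4, 2, 7, 3
Rank Y: 4, 1, 5, 6, 3, 2, 7
d = rank(X) − rank(Y): 2, 0, 0, -2, -1, 5, -4; Σd² = 50
ρ = 1 − 6Σd² / [n(n²−1)] = 1 − 6×50 / (7×48) = 1 − 300/336 ≈ 0.107

0.107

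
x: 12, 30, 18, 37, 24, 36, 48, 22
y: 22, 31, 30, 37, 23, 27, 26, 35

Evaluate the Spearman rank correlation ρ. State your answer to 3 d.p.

Rank x: 1, 5, 2, 7, 4, 6, 8, 3
Rank y: 1, 6, 5, 8, 2, 4, 3, 7
d = rank(x) − rank(y): 0, -1, -3, -1, 2, 2, 5, -4; Σd² = 60
ρ = 1 − 6Σd² / [n(n²−1)] = 1 − 6×60 / (8×63) = 1 − 360/504 ≈ 0.286

0.286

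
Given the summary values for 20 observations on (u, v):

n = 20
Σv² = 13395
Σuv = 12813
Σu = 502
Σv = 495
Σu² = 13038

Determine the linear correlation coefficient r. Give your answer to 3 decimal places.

r = (nΣuv − ΣuΣv) / √[(nΣu² − (Σu)²)(nΣv² − (Σv)²)]
Numerator: 20×12813 − 502×495 = 7770
Denominator: √[(260760 − 252004)(267900 − 245025)] = √[8756 × 22875] = 14152.5086
r = 7770 / 14152.5086 ≈ 0.549

0.549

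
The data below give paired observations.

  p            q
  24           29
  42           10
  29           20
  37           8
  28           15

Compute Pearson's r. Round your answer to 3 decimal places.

-0.858

n = 5, Σp = 160, Σq = 82, Σp² = 5334, Σq² = 1630, Σpq = 2412
nΣpq − ΣpΣq = 12060 − 13120 = -1060
nΣp² − (Σp)² = 26670 − 25600 = 1070; nΣq² − (Σq)² = 8150 − 6724 = 1426
r = -1060 / √(1070 × 1426) = -1060 / 1235.2409 ≈ -0.858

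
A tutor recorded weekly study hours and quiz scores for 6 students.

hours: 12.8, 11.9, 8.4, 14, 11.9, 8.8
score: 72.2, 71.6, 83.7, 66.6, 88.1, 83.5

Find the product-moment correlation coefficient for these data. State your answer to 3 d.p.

-0.705

n = 6, Σx = 67.8, Σy = 465.7, Σx² = 791.06, Σy² = 36514.51, Σxy = 5194.87
nΣxy − ΣxΣy = 31169.22 − 31574.46 = -405.24
nΣx² − (Σx)² = 4746.36 − 4596.84 = 149.52; nΣy² − (Σy)² = 219087.06 − 216876.49 = 2210.57
r = -405.24 / √(149.52 × 2210.57) = -405.24 / 574.9125 ≈ -0.705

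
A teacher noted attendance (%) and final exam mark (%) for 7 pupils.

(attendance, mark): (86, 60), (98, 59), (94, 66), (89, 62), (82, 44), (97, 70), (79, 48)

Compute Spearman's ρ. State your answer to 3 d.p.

Rank attendance: 3, 7, 5, 4, 2, 6, 1
Rank mark: 4, 3, 6, 5, 1, 7, 2
d = rank(attendance) − rank(mark): -1, 4, -1, -1, 1, -1, -1; Σd² = 22
ρ = 1 − 6Σd² / [n(n²−1)] = 1 − 6×22 / (7×48) = 1 − 132/336 ≈ 0.607

0.607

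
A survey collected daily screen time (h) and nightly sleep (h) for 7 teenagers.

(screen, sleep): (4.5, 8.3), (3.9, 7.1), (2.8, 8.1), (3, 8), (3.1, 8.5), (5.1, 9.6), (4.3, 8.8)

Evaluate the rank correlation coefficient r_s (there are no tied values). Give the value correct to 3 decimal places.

0.607

Rank screen: 6, 4, 1, 2, 3, 7, 5
Rank sleep: 4, 1, 3, 2, 5, 7, 6
d = rank(screen) − rank(sleep): 2, 3, -2, 0, -2, 0, -1; Σd² = 22
ρ = 1 − 6Σd² / [n(n²−1)] = 1 − 6×22 / (7×48) = 1 − 132/336 ≈ 0.607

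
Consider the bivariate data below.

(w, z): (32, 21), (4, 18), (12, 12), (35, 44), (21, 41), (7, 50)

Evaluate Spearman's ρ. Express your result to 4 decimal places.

Rank w: 5, 1, 3, 6, 4, 2
Rank z: 3, 2, 1, 5, 4, 6
d = rank(w) − rank(z): 2, -1, 2, 1, 0, -4; Σd² = 26
ρ = 1 − 6Σd² / [n(n²−1)] = 1 − 6×26 / (6×35) = 1 − 156/210 ≈ 0.2571

0.2571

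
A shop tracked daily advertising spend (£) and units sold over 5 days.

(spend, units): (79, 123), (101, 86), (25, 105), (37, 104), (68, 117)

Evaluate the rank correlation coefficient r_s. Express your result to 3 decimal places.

Rank spend: 4, 5, 1, 2, 3
Rank units: 5, 1, 3, 2, 4
d = rank(spend) − rank(units): -1, 4, -2, 0, -1; Σd² = 22
ρ = 1 − 6Σd² / [n(n²−1)] = 1 − 6×22 / (5×24) = 1 − 132/120 ≈ -0.100

-0.100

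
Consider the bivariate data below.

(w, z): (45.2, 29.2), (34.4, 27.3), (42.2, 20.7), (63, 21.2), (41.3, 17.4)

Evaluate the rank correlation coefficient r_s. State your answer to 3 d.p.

0.200

Rank w: 4, 1, 3, 5, 2
Rank z: 5, 4, 2, 3, 1
d = rank(w) − rank(z): -1, -3, 1, 2, 1; Σd² = 16
ρ = 1 − 6Σd² / [n(n²−1)] = 1 − 6×16 / (5×24) = 1 − 96/120 ≈ 0.200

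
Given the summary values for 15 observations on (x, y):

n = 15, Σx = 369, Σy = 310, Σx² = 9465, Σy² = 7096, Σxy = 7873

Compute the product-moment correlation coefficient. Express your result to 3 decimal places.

r = (nΣxy − ΣxΣy) / √[(nΣx² − (Σx)²)(nΣy² − (Σy)²)]
Numerator: 15×7873 − 369×310 = 3705
Denominator: √[(141975 − 136161)(106440 − 96100)] = √[5814 × 10340] = 7753.4999
r = 3705 / 7753.4999 ≈ 0.478

0.478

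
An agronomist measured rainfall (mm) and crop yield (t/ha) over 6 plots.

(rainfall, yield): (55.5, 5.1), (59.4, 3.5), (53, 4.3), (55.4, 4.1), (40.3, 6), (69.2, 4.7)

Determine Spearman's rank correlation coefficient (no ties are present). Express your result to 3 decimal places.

Rank rainfall: 4, 5, 2, 3, 1, 6
Rank yield: 5, 1, 3, 2, 6, 4
d = rank(rainfall) − rank(yield): -1, 4, -1, 1, -5, 2; Σd² = 48
ρ = 1 − 6Σd² / [n(n²−1)] = 1 − 6×48 / (6×35) = 1 − 288/210 ≈ -0.371

-0.371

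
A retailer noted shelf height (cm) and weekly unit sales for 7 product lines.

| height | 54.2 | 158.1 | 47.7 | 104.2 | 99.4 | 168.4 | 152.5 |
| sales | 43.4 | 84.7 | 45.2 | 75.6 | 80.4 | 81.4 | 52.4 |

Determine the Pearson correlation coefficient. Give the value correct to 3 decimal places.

0.657

n = 7, Σx = 784.5, Σy = 463.1, Σx² = 102561.35, Σy² = 32651.93, Σxy = 55467.43
nΣxy − ΣxΣy = 388272.01 − 363301.95 = 24970.06
nΣx² − (Σx)² = 717929.45 − 615440.25 = 102489.2; nΣy² − (Σy)² = 228563.51 − 214461.61 = 14101.9
r = 24970.06 / √(102489.2 × 14101.9) = 24970.06 / 38017.0021 ≈ 0.657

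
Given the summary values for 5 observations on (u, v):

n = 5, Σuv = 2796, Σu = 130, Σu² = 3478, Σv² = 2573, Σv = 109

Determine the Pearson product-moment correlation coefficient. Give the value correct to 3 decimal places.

-0.274

r = (nΣuv − ΣuΣv) / √[(nΣu² − (Σu)²)(nΣv² − (Σv)²)]
Numerator: 5×2796 − 130×109 = -190
Denominator: √[(17390 − 16900)(12865 − 11881)] = √[490 × 984] = 694.3774
r = -190 / 694.3774 ≈ -0.274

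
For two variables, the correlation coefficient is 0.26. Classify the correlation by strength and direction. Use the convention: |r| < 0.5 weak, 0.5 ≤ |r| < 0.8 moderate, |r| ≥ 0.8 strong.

r = 0.26 > 0 so the relationship is positive.
|r| = 0.26, which falls in the weak range.

weak positive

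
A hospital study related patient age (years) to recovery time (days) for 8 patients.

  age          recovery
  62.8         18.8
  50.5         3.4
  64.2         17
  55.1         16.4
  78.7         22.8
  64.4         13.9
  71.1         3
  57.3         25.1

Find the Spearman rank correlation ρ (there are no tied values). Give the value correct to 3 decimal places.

0.048

Rank age: 4, 1, 5, 2, 8, 6, 7, 3
Rank recovery: 6, 2, 5, 4, 7, 3, 1, 8
d = rank(age) − rank(recovery): -2, -1, 0, -2, 1, 3, 6, -5; Σd² = 80
ρ = 1 − 6Σd² / [n(n²−1)] = 1 − 6×80 / (8×63) = 1 − 480/504 ≈ 0.048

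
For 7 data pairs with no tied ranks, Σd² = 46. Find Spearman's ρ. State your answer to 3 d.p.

ρ = 1 − 6Σd² / [n(n²−1)] = 1 − 6×46 / (7×48)
  = 1 − 276/336 = 1 − 0.8214 ≈ 0.179

0.179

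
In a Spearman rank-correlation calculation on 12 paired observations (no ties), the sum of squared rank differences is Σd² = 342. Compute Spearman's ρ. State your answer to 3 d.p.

-0.196

ρ = 1 − 6Σd² / [n(n²−1)] = 1 − 6×342 / (12×143)
  = 1 − 2052/1716 = 1 − 1.1958 ≈ -0.196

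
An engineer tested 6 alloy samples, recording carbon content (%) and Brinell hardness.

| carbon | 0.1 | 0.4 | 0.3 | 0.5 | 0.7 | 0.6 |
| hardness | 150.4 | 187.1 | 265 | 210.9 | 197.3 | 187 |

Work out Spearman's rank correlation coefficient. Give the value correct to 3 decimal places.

Rank carbon: 1, 3, 2, 4, 6, 5
Rank hardness: 1, 3, 6, 5, 4, 2
d = rank(carbon) − rank(hardness): 0, 0, -4, -1, 2, 3; Σd² = 30
ρ = 1 − 6Σd² / [n(n²−1)] = 1 − 6×30 / (6×35) = 1 − 180/210 ≈ 0.143

0.143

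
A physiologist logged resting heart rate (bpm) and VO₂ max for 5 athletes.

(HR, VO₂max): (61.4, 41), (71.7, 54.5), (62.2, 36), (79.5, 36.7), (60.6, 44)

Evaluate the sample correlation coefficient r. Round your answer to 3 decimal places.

n = 5, Σx = 335.4, Σy = 212.2, Σx² = 22772.3, Σy² = 9230.14, Σxy = 14248.3
nΣxy − ΣxΣy = 71241.5 − 71171.88 = 69.62
nΣx² − (Σx)² = 113861.5 − 112493.16 = 1368.34; nΣy² − (Σy)² = 46150.7 − 45028.84 = 1121.86
r = 69.62 / √(1368.34 × 1121.86) = 69.62 / 1238.9858 ≈ 0.056

0.056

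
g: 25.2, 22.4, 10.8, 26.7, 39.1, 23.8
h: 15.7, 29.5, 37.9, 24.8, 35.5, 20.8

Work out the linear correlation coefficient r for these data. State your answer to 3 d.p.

-0.101

n = 6, Σg = 148, Σh = 164.2, Σg² = 4061.58, Σh² = 4861.08, Σgh = 4011.01
nΣgh − ΣgΣh = 24066.06 − 24301.6 = -235.54
nΣg² − (Σg)² = 24369.48 − 21904 = 2465.48; nΣh² − (Σh)² = 29166.48 − 26961.64 = 2204.84
r = -235.54 / √(2465.48 × 2204.84) = -235.54 / 2331.5207 ≈ -0.101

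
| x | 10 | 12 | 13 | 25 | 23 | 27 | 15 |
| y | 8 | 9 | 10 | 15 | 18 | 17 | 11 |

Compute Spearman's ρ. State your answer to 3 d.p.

Rank x: 1, 2, 3, 6, 5, 7, 4
Rank y: 1, 2, 3, 5, 7, 6, 4
d = rank(x) − rank(y): 0, 0, 0, 1, -2, 1, 0; Σd² = 6
ρ = 1 − 6Σd² / [n(n²−1)] = 1 − 6×6 / (7×48) = 1 − 36/336 ≈ 0.893

0.893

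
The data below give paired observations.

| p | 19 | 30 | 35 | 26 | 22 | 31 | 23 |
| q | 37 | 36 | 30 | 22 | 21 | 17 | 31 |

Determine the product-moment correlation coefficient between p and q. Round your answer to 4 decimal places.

-0.1804

n = 7, Σp = 186, Σq = 194, Σp² = 5136, Σq² = 5740, Σpq = 5107
nΣpq − ΣpΣq = 35749 − 36084 = -335
nΣp² − (Σp)² = 35952 − 34596 = 1356; nΣq² − (Σq)² = 40180 − 37636 = 2544
r = -335 / √(1356 × 2544) = -335 / 1857.3271 ≈ -0.1804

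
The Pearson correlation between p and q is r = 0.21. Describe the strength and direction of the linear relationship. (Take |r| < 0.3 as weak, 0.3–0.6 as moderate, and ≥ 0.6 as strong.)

r = 0.21 > 0 so the relationship is positive.
|r| = 0.21, which falls in the weak range.

weak positive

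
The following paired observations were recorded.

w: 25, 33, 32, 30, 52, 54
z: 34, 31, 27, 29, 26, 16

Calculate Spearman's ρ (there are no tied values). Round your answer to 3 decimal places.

-0.829

Rank w: 1, 4, 3, 2, 5, 6
Rank z: 6, 5, 3, 4, 2, 1
d = rank(w) − rank(z): -5, -1, 0, -2, 3, 5; Σd² = 64
ρ = 1 − 6Σd² / [n(n²−1)] = 1 − 6×64 / (6×35) = 1 − 384/210 ≈ -0.829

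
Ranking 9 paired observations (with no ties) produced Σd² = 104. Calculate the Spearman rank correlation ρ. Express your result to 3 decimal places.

0.133

ρ = 1 − 6Σd² / [n(n²−1)] = 1 − 6×104 / (9×80)
  = 1 − 624/720 = 1 − 0.8667 ≈ 0.133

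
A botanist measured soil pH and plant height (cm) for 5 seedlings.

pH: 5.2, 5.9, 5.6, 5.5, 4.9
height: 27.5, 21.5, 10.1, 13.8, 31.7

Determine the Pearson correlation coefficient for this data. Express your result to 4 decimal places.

n = 5, Σx = 27.1, Σy = 104.6, Σx² = 147.47, Σy² = 2515.84, Σxy = 557.64
nΣxy − ΣxΣy = 2788.2 − 2834.66 = -46.46
nΣx² − (Σx)² = 737.35 − 734.41 = 2.94; nΣy² − (Σy)² = 12579.2 − 10941.16 = 1638.04
r = -46.46 / √(2.94 × 1638.04) = -46.46 / 69.3962 ≈ -0.6695

-0.6695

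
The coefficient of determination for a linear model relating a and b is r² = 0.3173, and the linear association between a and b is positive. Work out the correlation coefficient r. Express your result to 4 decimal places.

|r| = √0.3173 = 0.5633
The association is positive, so r = 0.5633.

0.5633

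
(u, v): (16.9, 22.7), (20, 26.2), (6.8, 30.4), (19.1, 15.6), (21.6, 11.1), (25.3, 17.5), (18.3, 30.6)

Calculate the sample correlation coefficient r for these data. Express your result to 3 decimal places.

-0.626

n = 7, Σu = 128, Σv = 154.1, Σu² = 2538.2, Σv² = 3735.07, Σuv = 2654.8
nΣuv − ΣuΣv = 18583.6 − 19724.8 = -1141.2
nΣu² − (Σu)² = 17767.4 − 16384 = 1383.4; nΣv² − (Σv)² = 26145.49 − 23746.81 = 2398.68
r = -1141.2 / √(1383.4 × 2398.68) = -1141.2 / 1821.6295 ≈ -0.626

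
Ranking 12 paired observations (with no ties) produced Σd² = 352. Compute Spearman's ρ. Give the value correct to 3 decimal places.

ρ = 1 − 6Σd² / [n(n²−1)] = 1 − 6×352 / (12×143)
  = 1 − 2112/1716 = 1 − 1.2308 ≈ -0.231

-0.231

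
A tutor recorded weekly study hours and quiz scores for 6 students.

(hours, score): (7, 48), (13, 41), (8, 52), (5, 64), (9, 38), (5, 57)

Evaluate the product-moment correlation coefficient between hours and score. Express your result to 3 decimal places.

-0.806

n = 6, Σx = 47, Σy = 300, Σx² = 413, Σy² = 15478, Σxy = 2232
nΣxy − ΣxΣy = 13392 − 14100 = -708
nΣx² − (Σx)² = 2478 − 2209 = 269; nΣy² − (Σy)² = 92868 − 90000 = 2868
r = -708 / √(269 × 2868) = -708 / 878.3462 ≈ -0.806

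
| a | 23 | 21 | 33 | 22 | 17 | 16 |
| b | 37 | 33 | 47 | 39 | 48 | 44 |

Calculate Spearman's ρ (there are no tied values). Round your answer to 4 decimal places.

-0.1429

Rank a: 5, 3, 6, 4, 2, 1
Rank b: 2, 1, 5, 3, 6, 4
d = rank(a) − rank(b): 3, 2, 1, 1, -4, -3; Σd² = 40
ρ = 1 − 6Σd² / [n(n²−1)] = 1 − 6×40 / (6×35) = 1 − 240/210 ≈ -0.1429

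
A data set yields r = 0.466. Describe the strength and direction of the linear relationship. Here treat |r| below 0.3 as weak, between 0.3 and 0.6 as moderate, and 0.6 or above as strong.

moderate positive

r = 0.466 > 0 so the relationship is positive.
|r| = 0.466, which falls in the moderate range.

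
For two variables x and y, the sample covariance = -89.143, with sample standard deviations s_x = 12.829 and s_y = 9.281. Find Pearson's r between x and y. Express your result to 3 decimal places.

-0.749

r = Cov(x,y) / (s_x · s_y) = -89.143 / (12.829 × 9.281)
  = -89.143 / 119.0659 ≈ -0.749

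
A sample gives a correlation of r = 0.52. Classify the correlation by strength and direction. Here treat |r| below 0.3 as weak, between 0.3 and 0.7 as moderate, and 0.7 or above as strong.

moderate positive

r = 0.52 > 0 so the relationship is positive.
|r| = 0.52, which falls in the moderate range.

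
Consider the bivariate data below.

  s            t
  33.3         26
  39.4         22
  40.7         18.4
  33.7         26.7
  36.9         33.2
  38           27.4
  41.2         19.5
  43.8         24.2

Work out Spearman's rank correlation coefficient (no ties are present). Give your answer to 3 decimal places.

-0.619

Rank s: 1, 5, 6, 2, 3, 4, 7, 8
Rank t: 5, 3, 1, 6, 8, 7, 2, 4
d = rank(s) − rank(t): -4, 2, 5, -4, -5, -3, 5, 4; Σd² = 136
ρ = 1 − 6Σd² / [n(n²−1)] = 1 − 6×136 / (8×63) = 1 − 816/504 ≈ -0.619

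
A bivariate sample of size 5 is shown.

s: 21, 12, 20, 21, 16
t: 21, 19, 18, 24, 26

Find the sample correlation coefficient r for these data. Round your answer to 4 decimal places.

0.0945

n = 5, Σs = 90, Σt = 108, Σs² = 1682, Σt² = 2378, Σst = 1949
nΣst − ΣsΣt = 9745 − 9720 = 25
nΣs² − (Σs)² = 8410 − 8100 = 310; nΣt² − (Σt)² = 11890 − 11664 = 226
r = 25 / √(310 × 226) = 25 / 264.6885 ≈ 0.0945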